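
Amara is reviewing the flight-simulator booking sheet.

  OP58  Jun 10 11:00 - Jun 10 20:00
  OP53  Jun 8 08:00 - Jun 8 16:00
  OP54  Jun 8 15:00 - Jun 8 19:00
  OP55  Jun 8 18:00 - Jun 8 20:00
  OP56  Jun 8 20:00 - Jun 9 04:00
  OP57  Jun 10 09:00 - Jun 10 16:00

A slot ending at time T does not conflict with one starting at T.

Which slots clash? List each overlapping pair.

OP53 & OP54, OP54 & OP55, OP57 & OP58

Check each pair: they overlap iff neither finishes before the other starts.
Sorted by start: OP53, OP54, OP55, OP56, OP57, OP58.
OP54 starts before OP53 ends → OP53 and OP54 overlap.
OP55 starts after OP53 ends; OP53 is clear from here.
OP55 starts before OP54 ends → OP54 and OP55 overlap.
OP56 starts after OP54 ends; OP54 is clear from here.
OP56 starts exactly when OP55 ends (back-to-back, no overlap); OP55 is clear from here.
OP57 starts after OP56 ends; OP56 is clear from here.
OP58 starts before OP57 ends → OP57 and OP58 overlap.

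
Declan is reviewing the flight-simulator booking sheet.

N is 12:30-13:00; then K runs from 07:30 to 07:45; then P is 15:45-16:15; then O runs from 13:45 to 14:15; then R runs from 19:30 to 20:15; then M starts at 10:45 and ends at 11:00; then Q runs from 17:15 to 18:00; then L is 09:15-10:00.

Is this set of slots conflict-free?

Sorted by start: K, L, M, N, O, P, Q, R.
L starts after K ends, so nothing later overlaps K either.
M starts after L ends, so nothing later overlaps L either.
N starts after M ends, so nothing later overlaps M either.
O starts after N ends, so nothing later overlaps N either.
P starts after O ends, so nothing later overlaps O either.
Q starts after P ends, so nothing later overlaps P either.
R starts after Q ends.
Every pair is clear; the schedule has no overlaps.

Yes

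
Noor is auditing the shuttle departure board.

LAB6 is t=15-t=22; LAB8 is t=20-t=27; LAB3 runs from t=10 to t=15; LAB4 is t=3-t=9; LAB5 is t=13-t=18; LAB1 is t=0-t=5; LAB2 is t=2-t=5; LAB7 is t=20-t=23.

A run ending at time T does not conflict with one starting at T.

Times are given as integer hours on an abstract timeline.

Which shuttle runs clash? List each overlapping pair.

Sorted by start: LAB1, LAB2, LAB4, LAB3, LAB5, LAB6, LAB7, LAB8.
LAB2 starts before LAB1 ends → LAB1 and LAB2 overlap.
LAB4 starts before LAB1 ends → LAB1 and LAB4 overlap.
LAB3 starts after LAB1 ends — done with LAB1.
LAB4 starts before LAB2 ends → LAB2 and LAB4 overlap.
LAB3 starts after LAB2 ends — done with LAB2.
LAB3 starts after LAB4 ends — done with LAB4.
LAB5 starts before LAB3 ends → LAB3 and LAB5 overlap.
LAB6 starts exactly when LAB3 ends (back-to-back, no overlap) — done with LAB3.
LAB6 starts before LAB5 ends → LAB5 and LAB6 overlap.
LAB7 starts after LAB5 ends — done with LAB5.
LAB7 starts before LAB6 ends → LAB6 and LAB7 overlap.
LAB8 starts before LAB6 ends → LAB6 and LAB8 overlap.
LAB8 starts before LAB7 ends → LAB7 and LAB8 overlap.

LAB1 & LAB2, LAB1 & LAB4, LAB2 & LAB4, LAB3 & LAB5, LAB5 & LAB6, LAB6 & LAB7, LAB6 & LAB8, LAB7 & LAB8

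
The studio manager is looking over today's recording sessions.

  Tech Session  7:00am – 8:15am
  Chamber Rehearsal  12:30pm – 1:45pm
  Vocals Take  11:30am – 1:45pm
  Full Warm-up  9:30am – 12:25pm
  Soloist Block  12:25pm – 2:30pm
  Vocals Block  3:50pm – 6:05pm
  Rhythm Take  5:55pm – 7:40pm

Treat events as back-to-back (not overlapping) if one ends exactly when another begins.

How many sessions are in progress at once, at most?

Walk through starts and ends in time order (an end at T is processed before a start at T):
7:00am start Tech Session → 1
8:15am end Tech Session → 0
9:30am start Full Warm-up → 1
11:30am start Vocals Take → 2
12:25pm end Full Warm-up → 1
12:25pm start Soloist Block → 2
12:30pm start Chamber Rehearsal → 3
1:45pm end Chamber Rehearsal → 2
1:45pm end Vocals Take → 1
2:30pm end Soloist Block → 0
3:50pm start Vocals Block → 1
5:55pm start Rhythm Take → 2
6:05pm end Vocals Block → 1
7:40pm end Rhythm Take → 0
Peak is 3, at 12:30pm (Chamber Rehearsal, Soloist Block, Vocals Take).

3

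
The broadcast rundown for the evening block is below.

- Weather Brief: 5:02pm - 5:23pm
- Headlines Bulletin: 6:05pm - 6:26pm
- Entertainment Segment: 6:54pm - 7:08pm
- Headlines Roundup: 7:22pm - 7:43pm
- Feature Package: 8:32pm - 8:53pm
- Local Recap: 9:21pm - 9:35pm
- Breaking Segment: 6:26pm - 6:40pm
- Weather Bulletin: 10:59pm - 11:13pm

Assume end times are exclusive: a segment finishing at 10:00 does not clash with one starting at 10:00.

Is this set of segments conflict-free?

Yes

Sorted by start: Weather Brief, Headlines Bulletin, Breaking Segment, Entertainment Segment, Headlines Roundup, Feature Package, Local Recap, Weather Bulletin.
Headlines Bulletin starts after Weather Brief ends; Weather Brief is clear from here.
Breaking Segment starts exactly when Headlines Bulletin ends (back-to-back, no overlap); Headlines Bulletin is clear from here.
Entertainment Segment starts after Breaking Segment ends; Breaking Segment is clear from here.
Headlines Roundup starts after Entertainment Segment ends; Entertainment Segment is clear from here.
Feature Package starts after Headlines Roundup ends; Headlines Roundup is clear from here.
Local Recap starts after Feature Package ends; Feature Package is clear from here.
Weather Bulletin starts after Local Recap ends.
Every pair is clear; the schedule has no overlaps.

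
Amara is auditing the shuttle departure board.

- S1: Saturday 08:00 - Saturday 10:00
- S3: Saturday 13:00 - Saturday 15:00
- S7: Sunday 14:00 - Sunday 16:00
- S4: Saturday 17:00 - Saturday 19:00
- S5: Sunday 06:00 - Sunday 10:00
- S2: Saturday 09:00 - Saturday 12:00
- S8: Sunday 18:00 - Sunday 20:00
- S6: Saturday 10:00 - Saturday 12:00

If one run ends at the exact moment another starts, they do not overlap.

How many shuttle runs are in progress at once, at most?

2

Sweep the timeline, counting +1 at each start and −1 at each end (ends before starts at a tie):
Saturday 08:00 start S1 → 1
Saturday 09:00 start S2 → 2
Saturday 10:00 end S1 → 1
Saturday 10:00 start S6 → 2
Saturday 12:00 end S2 → 1
Saturday 12:00 end S6 → 0
Saturday 13:00 start S3 → 1
Saturday 15:00 end S3 → 0
Saturday 17:00 start S4 → 1
Saturday 19:00 end S4 → 0
Sunday 06:00 start S5 → 1
Sunday 10:00 end S5 → 0
Sunday 14:00 start S7 → 1
Sunday 16:00 end S7 → 0
Sunday 18:00 start S8 → 1
Sunday 20:00 end S8 → 0
Peak is 2, at Saturday 09:00 (S1, S2).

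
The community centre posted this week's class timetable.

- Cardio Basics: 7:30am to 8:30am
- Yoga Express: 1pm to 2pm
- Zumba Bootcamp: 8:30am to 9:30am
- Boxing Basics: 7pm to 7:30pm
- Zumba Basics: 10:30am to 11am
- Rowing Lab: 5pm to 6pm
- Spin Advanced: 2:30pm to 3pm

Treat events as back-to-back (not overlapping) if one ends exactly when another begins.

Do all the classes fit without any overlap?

Yes

Sorted by start: Cardio Basics, Zumba Bootcamp, Zumba Basics, Yoga Express, Spin Advanced, Rowing Lab, Boxing Basics.
Zumba Bootcamp starts exactly when Cardio Basics ends (back-to-back, no overlap), so Cardio Basics has no further overlaps.
Zumba Basics starts after Zumba Bootcamp ends, so Zumba Bootcamp has no further overlaps.
Yoga Express starts after Zumba Basics ends, so Zumba Basics has no further overlaps.
Spin Advanced starts after Yoga Express ends, so Yoga Express has no further overlaps.
Rowing Lab starts after Spin Advanced ends, so Spin Advanced has no further overlaps.
Boxing Basics starts after Rowing Lab ends.
Every pair is clear; the schedule has no overlaps.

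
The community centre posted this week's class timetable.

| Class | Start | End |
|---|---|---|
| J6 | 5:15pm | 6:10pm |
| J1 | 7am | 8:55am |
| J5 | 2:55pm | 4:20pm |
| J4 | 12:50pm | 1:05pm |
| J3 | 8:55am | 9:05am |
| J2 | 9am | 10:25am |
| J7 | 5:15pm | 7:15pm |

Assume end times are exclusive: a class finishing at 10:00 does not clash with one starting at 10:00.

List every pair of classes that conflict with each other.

J2 & J3, J6 & J7

Sorted by start: J1, J3, J2, J4, J5, J6, J7.
J3 starts exactly when J1 ends (back-to-back, no overlap) — done with J1.
J2 starts before J3 ends → J3 and J2 overlap.
J4 starts after J3 ends — done with J3.
J4 starts after J2 ends — done with J2.
J5 starts after J4 ends — done with J4.
J6 starts after J5 ends — done with J5.
J7 starts before J6 ends → J6 and J7 overlap.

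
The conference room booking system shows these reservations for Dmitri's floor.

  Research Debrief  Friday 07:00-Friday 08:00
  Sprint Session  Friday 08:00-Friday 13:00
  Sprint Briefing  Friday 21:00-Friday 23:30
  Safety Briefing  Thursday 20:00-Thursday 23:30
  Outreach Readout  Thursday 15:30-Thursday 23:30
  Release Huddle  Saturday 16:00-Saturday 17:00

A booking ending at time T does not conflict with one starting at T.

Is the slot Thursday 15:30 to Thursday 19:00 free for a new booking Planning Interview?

No — it overlaps Outreach Readout

Outreach Readout: starts Thursday 15:30 before Planning Interview ends Thursday 19:00, and ends Thursday 23:30 after Planning Interview starts Thursday 15:30 → overlap.
Safety Briefing: starts Thursday 20:00 at or after Planning Interview ends Thursday 19:00 → clear.
Research Debrief: starts Friday 07:00 at or after Planning Interview ends Thursday 19:00 → clear.
Sprint Session: starts Friday 08:00 at or after Planning Interview ends Thursday 19:00 → clear.
Sprint Briefing: starts Friday 21:00 at or after Planning Interview ends Thursday 19:00 → clear.
Release Huddle: starts Saturday 16:00 at or after Planning Interview ends Thursday 19:00 → clear.
Planning Interview overlaps Outreach Readout.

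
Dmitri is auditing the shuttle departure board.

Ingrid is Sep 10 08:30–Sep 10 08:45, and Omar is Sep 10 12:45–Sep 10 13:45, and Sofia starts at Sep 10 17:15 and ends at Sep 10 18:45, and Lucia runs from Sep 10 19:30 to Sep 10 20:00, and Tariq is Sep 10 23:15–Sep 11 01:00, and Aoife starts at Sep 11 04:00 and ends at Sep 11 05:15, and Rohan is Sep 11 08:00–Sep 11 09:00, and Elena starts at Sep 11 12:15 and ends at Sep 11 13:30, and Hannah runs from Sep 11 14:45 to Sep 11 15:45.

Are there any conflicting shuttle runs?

Check each pair: they overlap iff neither finishes before the other starts.
Sorted by start: Ingrid, Omar, Sofia, Lucia, Tariq, Aoife, Rohan, Elena, Hannah.
Omar starts after Ingrid ends, so Ingrid has no further overlaps.
Sofia starts after Omar ends, so Omar has no further overlaps.
Lucia starts after Sofia ends, so Sofia has no further overlaps.
Tariq starts after Lucia ends, so Lucia has no further overlaps.
Aoife starts after Tariq ends, so Tariq has no further overlaps.
Rohan starts after Aoife ends, so Aoife has no further overlaps.
Elena starts after Rohan ends, so Rohan has no further overlaps.
Hannah starts after Elena ends.
Every pair is clear; the schedule has no overlaps.

No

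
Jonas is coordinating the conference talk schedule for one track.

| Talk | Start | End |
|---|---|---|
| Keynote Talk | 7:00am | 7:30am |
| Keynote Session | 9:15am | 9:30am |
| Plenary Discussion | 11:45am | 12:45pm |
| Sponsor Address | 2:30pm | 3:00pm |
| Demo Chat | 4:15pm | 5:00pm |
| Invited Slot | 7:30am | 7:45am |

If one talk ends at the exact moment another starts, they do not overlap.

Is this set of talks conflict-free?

Sorted by start: Keynote Talk, Invited Slot, Keynote Session, Plenary Discussion, Sponsor Address, Demo Chat.
Invited Slot starts exactly when Keynote Talk ends (back-to-back, no overlap), so nothing later overlaps Keynote Talk either.
Keynote Session starts after Invited Slot ends, so nothing later overlaps Invited Slot either.
Plenary Discussion starts after Keynote Session ends, so nothing later overlaps Keynote Session either.
Sponsor Address starts after Plenary Discussion ends, so nothing later overlaps Plenary Discussion either.
Demo Chat starts after Sponsor Address ends.
Every pair is clear; the schedule has no overlaps.

Yes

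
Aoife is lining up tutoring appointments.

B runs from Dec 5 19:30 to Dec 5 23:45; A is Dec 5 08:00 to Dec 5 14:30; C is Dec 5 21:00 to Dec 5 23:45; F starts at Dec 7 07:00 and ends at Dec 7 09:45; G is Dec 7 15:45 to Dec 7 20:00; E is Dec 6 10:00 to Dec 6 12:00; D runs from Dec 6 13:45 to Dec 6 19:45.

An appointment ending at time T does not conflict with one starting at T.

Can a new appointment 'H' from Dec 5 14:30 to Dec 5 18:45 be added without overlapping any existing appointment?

Yes — the slot is free

A: ends Dec 5 14:30 at or before H starts Dec 5 14:30 → clear.
B: starts Dec 5 19:30 at or after H ends Dec 5 18:45 → clear.
C: starts Dec 5 21:00 at or after H ends Dec 5 18:45 → clear.
E: starts Dec 6 10:00 at or after H ends Dec 5 18:45 → clear.
D: starts Dec 6 13:45 at or after H ends Dec 5 18:45 → clear.
F: starts Dec 7 07:00 at or after H ends Dec 5 18:45 → clear.
G: starts Dec 7 15:45 at or after H ends Dec 5 18:45 → clear.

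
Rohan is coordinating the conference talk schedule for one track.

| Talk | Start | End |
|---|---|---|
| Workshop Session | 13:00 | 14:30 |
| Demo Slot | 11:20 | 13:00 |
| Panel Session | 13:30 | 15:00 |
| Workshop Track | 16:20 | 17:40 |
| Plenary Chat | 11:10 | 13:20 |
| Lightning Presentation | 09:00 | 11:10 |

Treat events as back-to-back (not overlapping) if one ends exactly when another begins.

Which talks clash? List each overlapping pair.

Two intervals overlap when each starts before the other ends.
Sorted by start: Lightning Presentation, Plenary Chat, Demo Slot, Workshop Session, Panel Session, Workshop Track.
Plenary Chat starts exactly when Lightning Presentation ends (back-to-back, no overlap); Lightning Presentation is clear from here.
Demo Slot starts before Plenary Chat ends → Plenary Chat and Demo Slot overlap.
Workshop Session starts before Plenary Chat ends → Plenary Chat and Workshop Session overlap.
Panel Session starts after Plenary Chat ends; Plenary Chat is clear from here.
Workshop Session starts exactly when Demo Slot ends (back-to-back, no overlap); Demo Slot is clear from here.
Panel Session starts before Workshop Session ends → Workshop Session and Panel Session overlap.
Workshop Track starts after Workshop Session ends.
Workshop Track starts after Panel Session ends.

Demo Slot & Plenary Chat, Panel Session & Workshop Session, Plenary Chat & Workshop Session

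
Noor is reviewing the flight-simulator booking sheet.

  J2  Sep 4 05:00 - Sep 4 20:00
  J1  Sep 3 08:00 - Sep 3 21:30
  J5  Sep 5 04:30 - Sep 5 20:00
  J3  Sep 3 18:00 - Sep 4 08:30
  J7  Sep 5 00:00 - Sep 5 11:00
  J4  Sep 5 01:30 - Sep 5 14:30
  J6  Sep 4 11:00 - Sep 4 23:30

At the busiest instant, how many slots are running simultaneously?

Walk through starts and ends in time order (an end at T is processed before a start at T):
Sep 3 08:00 start J1 → 1
Sep 3 18:00 start J3 → 2
Sep 3 21:30 end J1 → 1
Sep 4 05:00 start J2 → 2
Sep 4 08:30 end J3 → 1
Sep 4 11:00 start J6 → 2
Sep 4 20:00 end J2 → 1
Sep 4 23:30 end J6 → 0
Sep 5 00:00 start J7 → 1
Sep 5 01:30 start J4 → 2
Sep 5 04:30 start J5 → 3
Sep 5 11:00 end J7 → 2
Sep 5 14:30 end J4 → 1
Sep 5 20:00 end J5 → 0
Peak is 3, at Sep 5 04:30 (J4, J5, J7).

3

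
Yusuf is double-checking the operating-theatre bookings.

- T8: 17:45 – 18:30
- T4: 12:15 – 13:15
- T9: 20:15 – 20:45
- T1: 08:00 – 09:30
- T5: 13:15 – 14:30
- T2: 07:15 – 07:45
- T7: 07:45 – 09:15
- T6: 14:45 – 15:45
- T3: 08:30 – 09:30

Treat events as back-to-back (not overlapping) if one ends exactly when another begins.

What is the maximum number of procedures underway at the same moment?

Sweep the timeline, counting +1 at each start and −1 at each end (ends before starts at a tie):
07:15 start T2 → 1
07:45 end T2 → 0
07:45 start T7 → 1
08:00 start T1 → 2
08:30 start T3 → 3
09:15 end T7 → 2
09:30 end T1 → 1
09:30 end T3 → 0
12:15 start T4 → 1
13:15 end T4 → 0
13:15 start T5 → 1
14:30 end T5 → 0
14:45 start T6 → 1
15:45 end T6 → 0
17:45 start T8 → 1
18:30 end T8 → 0
20:15 start T9 → 1
20:45 end T9 → 0
Peak is 3, at 08:30 (T1, T3, T7).

3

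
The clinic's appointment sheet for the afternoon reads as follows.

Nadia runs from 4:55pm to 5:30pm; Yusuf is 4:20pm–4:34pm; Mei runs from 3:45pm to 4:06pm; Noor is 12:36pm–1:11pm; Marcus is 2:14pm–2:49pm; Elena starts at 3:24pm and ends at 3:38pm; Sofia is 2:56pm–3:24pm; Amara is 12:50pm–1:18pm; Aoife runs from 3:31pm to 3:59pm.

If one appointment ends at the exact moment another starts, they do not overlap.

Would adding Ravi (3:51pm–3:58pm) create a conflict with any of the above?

Yes — it overlaps Aoife, Mei

Noor: ends 1:11pm at or before Ravi starts 3:51pm → clear.
Amara: ends 1:18pm at or before Ravi starts 3:51pm → clear.
Marcus: ends 2:49pm at or before Ravi starts 3:51pm → clear.
Sofia: ends 3:24pm at or before Ravi starts 3:51pm → clear.
Elena: ends 3:38pm at or before Ravi starts 3:51pm → clear.
Aoife: starts 3:31pm before Ravi ends 3:58pm, and ends 3:59pm after Ravi starts 3:51pm → overlap.
Mei: starts 3:45pm before Ravi ends 3:58pm, and ends 4:06pm after Ravi starts 3:51pm → overlap.
Yusuf: starts 4:20pm at or after Ravi ends 3:58pm → clear.
Nadia: starts 4:55pm at or after Ravi ends 3:58pm → clear.
Ravi overlaps Aoife, Mei.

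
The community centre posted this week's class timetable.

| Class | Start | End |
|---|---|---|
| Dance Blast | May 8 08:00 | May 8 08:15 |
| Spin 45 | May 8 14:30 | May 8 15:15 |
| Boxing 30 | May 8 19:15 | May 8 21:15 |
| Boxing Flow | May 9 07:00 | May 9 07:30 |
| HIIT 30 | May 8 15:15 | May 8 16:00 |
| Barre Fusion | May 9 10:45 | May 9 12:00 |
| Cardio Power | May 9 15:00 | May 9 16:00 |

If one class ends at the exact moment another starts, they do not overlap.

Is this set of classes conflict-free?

Sorted by start: Dance Blast, Spin 45, HIIT 30, Boxing 30, Boxing Flow, Barre Fusion, Cardio Power.
Spin 45 starts after Dance Blast ends, so nothing later overlaps Dance Blast either.
HIIT 30 starts exactly when Spin 45 ends (back-to-back, no overlap), so nothing later overlaps Spin 45 either.
Boxing 30 starts after HIIT 30 ends, so nothing later overlaps HIIT 30 either.
Boxing Flow starts after Boxing 30 ends, so nothing later overlaps Boxing 30 either.
Barre Fusion starts after Boxing Flow ends, so nothing later overlaps Boxing Flow either.
Cardio Power starts after Barre Fusion ends.
Every pair is clear; the schedule has no overlaps.

Yes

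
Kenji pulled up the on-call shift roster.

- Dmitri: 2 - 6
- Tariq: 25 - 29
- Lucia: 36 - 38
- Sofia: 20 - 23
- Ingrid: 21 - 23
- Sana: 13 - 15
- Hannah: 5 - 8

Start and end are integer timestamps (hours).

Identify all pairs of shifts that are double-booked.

Check each pair: they overlap iff neither finishes before the other starts.
Sorted by start: Dmitri, Hannah, Sana, Sofia, Ingrid, Tariq, Lucia.
Hannah starts before Dmitri ends → Dmitri and Hannah overlap.
Sana starts after Dmitri ends, so nothing later overlaps Dmitri either.
Sana starts after Hannah ends, so nothing later overlaps Hannah either.
Sofia starts after Sana ends, so nothing later overlaps Sana either.
Ingrid starts before Sofia ends → Sofia and Ingrid overlap.
Tariq starts after Sofia ends, so nothing later overlaps Sofia either.
Tariq starts after Ingrid ends, so nothing later overlaps Ingrid either.
Lucia starts after Tariq ends.

Dmitri & Hannah, Ingrid & Sofia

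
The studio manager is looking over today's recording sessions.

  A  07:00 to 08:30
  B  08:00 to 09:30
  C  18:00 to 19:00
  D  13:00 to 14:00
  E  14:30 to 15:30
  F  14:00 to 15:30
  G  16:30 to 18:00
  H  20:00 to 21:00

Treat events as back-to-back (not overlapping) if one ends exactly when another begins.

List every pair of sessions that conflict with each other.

Sorted by start: A, B, D, F, E, G, C, H.
B starts before A ends → A and B overlap.
D starts after A ends — done with A.
D starts after B ends — done with B.
F starts exactly when D ends (back-to-back, no overlap) — done with D.
E starts before F ends → F and E overlap.
G starts after F ends — done with F.
G starts after E ends — done with E.
C starts exactly when G ends (back-to-back, no overlap) — done with G.
H starts after C ends.

A & B, E & F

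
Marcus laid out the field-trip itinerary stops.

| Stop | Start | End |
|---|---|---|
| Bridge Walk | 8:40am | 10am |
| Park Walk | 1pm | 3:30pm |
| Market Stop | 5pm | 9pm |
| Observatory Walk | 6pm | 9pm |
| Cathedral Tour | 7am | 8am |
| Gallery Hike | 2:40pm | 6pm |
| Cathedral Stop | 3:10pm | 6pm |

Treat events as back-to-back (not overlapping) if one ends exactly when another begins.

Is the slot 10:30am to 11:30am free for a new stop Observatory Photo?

Yes — the slot is free

Cathedral Tour: ends 8am at or before Observatory Photo starts 10:30am → clear.
Bridge Walk: ends 10am at or before Observatory Photo starts 10:30am → clear.
Park Walk: starts 1pm at or after Observatory Photo ends 11:30am → clear.
Gallery Hike: starts 2:40pm at or after Observatory Photo ends 11:30am → clear.
Cathedral Stop: starts 3:10pm at or after Observatory Photo ends 11:30am → clear.
Market Stop: starts 5pm at or after Observatory Photo ends 11:30am → clear.
Observatory Walk: starts 6pm at or after Observatory Photo ends 11:30am → clear.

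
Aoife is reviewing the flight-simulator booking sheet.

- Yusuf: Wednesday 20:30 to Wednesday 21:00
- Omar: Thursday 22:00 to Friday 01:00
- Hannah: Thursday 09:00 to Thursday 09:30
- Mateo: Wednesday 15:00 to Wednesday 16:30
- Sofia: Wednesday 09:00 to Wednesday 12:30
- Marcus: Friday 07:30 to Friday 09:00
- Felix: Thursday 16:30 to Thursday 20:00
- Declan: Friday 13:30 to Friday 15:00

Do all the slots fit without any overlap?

Yes

Sorted by start: Sofia, Mateo, Yusuf, Hannah, Felix, Omar, Marcus, Declan.
Mateo starts after Sofia ends, so Sofia has no further overlaps.
Yusuf starts after Mateo ends, so Mateo has no further overlaps.
Hannah starts after Yusuf ends, so Yusuf has no further overlaps.
Felix starts after Hannah ends, so Hannah has no further overlaps.
Omar starts after Felix ends, so Felix has no further overlaps.
Marcus starts after Omar ends, so Omar has no further overlaps.
Declan starts after Marcus ends.
Every pair is clear; the schedule has no overlaps.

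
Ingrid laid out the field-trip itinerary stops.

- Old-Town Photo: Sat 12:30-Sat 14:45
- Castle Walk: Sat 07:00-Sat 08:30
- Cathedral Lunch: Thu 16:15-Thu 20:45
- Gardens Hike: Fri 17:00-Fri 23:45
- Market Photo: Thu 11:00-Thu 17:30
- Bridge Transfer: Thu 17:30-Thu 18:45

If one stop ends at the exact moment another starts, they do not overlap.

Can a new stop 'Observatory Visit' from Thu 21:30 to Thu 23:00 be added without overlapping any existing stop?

Market Photo: ends Thu 17:30 at or before Observatory Visit starts Thu 21:30 → clear.
Cathedral Lunch: ends Thu 20:45 at or before Observatory Visit starts Thu 21:30 → clear.
Bridge Transfer: ends Thu 18:45 at or before Observatory Visit starts Thu 21:30 → clear.
Gardens Hike: starts Fri 17:00 at or after Observatory Visit ends Thu 23:00 → clear.
Castle Walk: starts Sat 07:00 at or after Observatory Visit ends Thu 23:00 → clear.
Old-Town Photo: starts Sat 12:30 at or after Observatory Visit ends Thu 23:00 → clear.

Yes — the slot is free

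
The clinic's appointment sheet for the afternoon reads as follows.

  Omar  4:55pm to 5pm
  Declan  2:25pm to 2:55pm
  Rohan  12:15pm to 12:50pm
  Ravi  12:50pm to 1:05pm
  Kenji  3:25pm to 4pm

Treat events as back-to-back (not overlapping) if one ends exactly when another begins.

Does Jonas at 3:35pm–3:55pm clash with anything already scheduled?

Rohan: ends 12:50pm at or before Jonas starts 3:35pm → clear.
Ravi: ends 1:05pm at or before Jonas starts 3:35pm → clear.
Declan: ends 2:55pm at or before Jonas starts 3:35pm → clear.
Kenji: starts 3:25pm before Jonas ends 3:55pm, and ends 4pm after Jonas starts 3:35pm → overlap.
Omar: starts 4:55pm at or after Jonas ends 3:55pm → clear.
Jonas overlaps Kenji.

Yes — it overlaps Kenji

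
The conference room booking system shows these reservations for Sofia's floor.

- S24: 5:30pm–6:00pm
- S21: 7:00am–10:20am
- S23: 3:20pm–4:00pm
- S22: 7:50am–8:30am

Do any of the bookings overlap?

Check each pair: they overlap iff neither finishes before the other starts.
Sorted by start: S21, S22, S23, S24.
S22 starts before S21 ends → S21 and S22 overlap.
That's a conflict, so the schedule is not conflict-free.

Yes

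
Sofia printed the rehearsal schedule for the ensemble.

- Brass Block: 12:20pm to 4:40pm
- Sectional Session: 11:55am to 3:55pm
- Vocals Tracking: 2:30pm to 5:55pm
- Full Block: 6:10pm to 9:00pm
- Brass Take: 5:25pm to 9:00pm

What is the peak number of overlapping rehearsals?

3

Sweep the timeline, counting +1 at each start and −1 at each end (ends before starts at a tie):
11:55am start Sectional Session → 1
12:20pm start Brass Block → 2
2:30pm start Vocals Tracking → 3
3:55pm end Sectional Session → 2
4:40pm end Brass Block → 1
5:25pm start Brass Take → 2
5:55pm end Vocals Tracking → 1
6:10pm start Full Block → 2
9:00pm end Brass Take → 1
9:00pm end Full Block → 0
Peak is 3, at 2:30pm (Brass Block, Sectional Session, Vocals Tracking).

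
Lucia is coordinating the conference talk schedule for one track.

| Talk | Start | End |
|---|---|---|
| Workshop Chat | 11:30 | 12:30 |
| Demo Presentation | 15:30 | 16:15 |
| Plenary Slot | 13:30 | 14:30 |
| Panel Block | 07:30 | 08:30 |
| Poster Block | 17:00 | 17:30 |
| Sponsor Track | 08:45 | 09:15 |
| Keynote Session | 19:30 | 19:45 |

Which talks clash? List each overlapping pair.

no overlapping pairs

Sorted by start: Panel Block, Sponsor Track, Workshop Chat, Plenary Slot, Demo Presentation, Poster Block, Keynote Session.
Sponsor Track starts after Panel Block ends; Panel Block is clear from here.
Workshop Chat starts after Sponsor Track ends; Sponsor Track is clear from here.
Plenary Slot starts after Workshop Chat ends; Workshop Chat is clear from here.
Demo Presentation starts after Plenary Slot ends; Plenary Slot is clear from here.
Poster Block starts after Demo Presentation ends; Demo Presentation is clear from here.
Keynote Session starts after Poster Block ends.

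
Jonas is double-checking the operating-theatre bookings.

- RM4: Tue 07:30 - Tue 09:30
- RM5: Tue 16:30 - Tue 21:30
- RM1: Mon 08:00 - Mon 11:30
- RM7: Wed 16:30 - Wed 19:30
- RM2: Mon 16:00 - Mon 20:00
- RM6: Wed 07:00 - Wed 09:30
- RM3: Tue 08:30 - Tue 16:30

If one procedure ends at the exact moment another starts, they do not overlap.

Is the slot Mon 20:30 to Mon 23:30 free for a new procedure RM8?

RM1: ends Mon 11:30 at or before RM8 starts Mon 20:30 → clear.
RM2: ends Mon 20:00 at or before RM8 starts Mon 20:30 → clear.
RM4: starts Tue 07:30 at or after RM8 ends Mon 23:30 → clear.
RM3: starts Tue 08:30 at or after RM8 ends Mon 23:30 → clear.
RM5: starts Tue 16:30 at or after RM8 ends Mon 23:30 → clear.
RM6: starts Wed 07:00 at or after RM8 ends Mon 23:30 → clear.
RM7: starts Wed 16:30 at or after RM8 ends Mon 23:30 → clear.

Yes — the slot is free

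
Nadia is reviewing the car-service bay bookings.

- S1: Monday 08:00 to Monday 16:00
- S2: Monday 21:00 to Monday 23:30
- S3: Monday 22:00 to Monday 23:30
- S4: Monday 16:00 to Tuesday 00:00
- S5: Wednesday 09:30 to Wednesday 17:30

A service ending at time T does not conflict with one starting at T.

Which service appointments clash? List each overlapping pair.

Sorted by start: S1, S4, S2, S3, S5.
S4 starts exactly when S1 ends (back-to-back, no overlap); S1 is clear from here.
S2 starts before S4 ends → S4 and S2 overlap.
S3 starts before S4 ends → S4 and S3 overlap.
S5 starts after S4 ends.
S3 starts before S2 ends → S2 and S3 overlap.
S5 starts after S2 ends.
S5 starts after S3 ends.

S2 & S3, S2 & S4, S3 & S4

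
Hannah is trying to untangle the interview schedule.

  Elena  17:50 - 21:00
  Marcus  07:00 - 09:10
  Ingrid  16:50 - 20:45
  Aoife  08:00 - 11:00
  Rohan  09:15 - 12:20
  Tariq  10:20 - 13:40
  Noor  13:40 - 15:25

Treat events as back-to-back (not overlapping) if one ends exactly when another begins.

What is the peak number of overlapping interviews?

Sweep the timeline, counting +1 at each start and −1 at each end (ends before starts at a tie):
07:00 start Marcus → 1
08:00 start Aoife → 2
09:10 end Marcus → 1
09:15 start Rohan → 2
10:20 start Tariq → 3
11:00 end Aoife → 2
12:20 end Rohan → 1
13:40 end Tariq → 0
13:40 start Noor → 1
15:25 end Noor → 0
16:50 start Ingrid → 1
17:50 start Elena → 2
20:45 end Ingrid → 1
21:00 end Elena → 0
Peak is 3, at 10:20 (Aoife, Rohan, Tariq).

3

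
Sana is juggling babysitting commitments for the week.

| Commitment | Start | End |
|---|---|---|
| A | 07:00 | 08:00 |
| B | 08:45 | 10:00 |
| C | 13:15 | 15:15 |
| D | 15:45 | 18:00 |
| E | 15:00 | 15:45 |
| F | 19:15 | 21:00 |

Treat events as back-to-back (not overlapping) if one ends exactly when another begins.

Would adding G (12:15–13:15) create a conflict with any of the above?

A: ends 08:00 at or before G starts 12:15 → clear.
B: ends 10:00 at or before G starts 12:15 → clear.
C: starts 13:15 at or after G ends 13:15 → clear.
E: starts 15:00 at or after G ends 13:15 → clear.
D: starts 15:45 at or after G ends 13:15 → clear.
F: starts 19:15 at or after G ends 13:15 → clear.

No — it doesn't clash with anything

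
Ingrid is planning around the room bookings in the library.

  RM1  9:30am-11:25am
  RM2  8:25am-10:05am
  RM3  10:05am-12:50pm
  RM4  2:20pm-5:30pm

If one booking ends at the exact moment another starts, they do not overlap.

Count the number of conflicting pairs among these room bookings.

Two intervals overlap when each starts before the other ends.
Sorted by start: RM2, RM1, RM3, RM4.
RM1 starts before RM2 ends → RM2 and RM1 overlap.
RM3 starts exactly when RM2 ends (back-to-back, no overlap) — done with RM2.
RM3 starts before RM1 ends → RM1 and RM3 overlap.
RM4 starts after RM1 ends.
RM4 starts after RM3 ends.
Overlapping pairs: RM1 & RM2, RM1 & RM3 — 2 in total.

2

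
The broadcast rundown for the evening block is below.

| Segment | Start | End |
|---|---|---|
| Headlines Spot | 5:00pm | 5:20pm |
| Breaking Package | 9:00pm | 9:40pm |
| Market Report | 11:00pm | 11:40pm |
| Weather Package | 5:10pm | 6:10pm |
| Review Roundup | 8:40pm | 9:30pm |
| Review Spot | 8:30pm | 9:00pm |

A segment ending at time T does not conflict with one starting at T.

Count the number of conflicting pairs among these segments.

Check each pair: they overlap iff neither finishes before the other starts.
Sorted by start: Headlines Spot, Weather Package, Review Spot, Review Roundup, Breaking Package, Market Report.
Weather Package starts before Headlines Spot ends → Headlines Spot and Weather Package overlap.
Review Spot starts after Headlines Spot ends, so nothing later overlaps Headlines Spot either.
Review Spot starts after Weather Package ends, so nothing later overlaps Weather Package either.
Review Roundup starts before Review Spot ends → Review Spot and Review Roundup overlap.
Breaking Package starts exactly when Review Spot ends (back-to-back, no overlap), so nothing later overlaps Review Spot either.
Breaking Package starts before Review Roundup ends → Review Roundup and Breaking Package overlap.
Market Report starts after Review Roundup ends.
Market Report starts after Breaking Package ends.
Overlapping pairs: Breaking Package & Review Roundup, Headlines Spot & Weather Package, Review Roundup & Review Spot — 3 in total.

3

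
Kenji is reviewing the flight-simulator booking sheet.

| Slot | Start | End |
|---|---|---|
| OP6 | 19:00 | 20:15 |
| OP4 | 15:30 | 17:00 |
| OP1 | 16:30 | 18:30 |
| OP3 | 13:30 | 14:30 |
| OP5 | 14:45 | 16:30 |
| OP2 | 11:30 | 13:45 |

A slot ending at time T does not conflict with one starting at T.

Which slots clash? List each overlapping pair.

Sorted by start: OP2, OP3, OP5, OP4, OP1, OP6.
OP3 starts before OP2 ends → OP2 and OP3 overlap.
OP5 starts after OP2 ends — done with OP2.
OP5 starts after OP3 ends — done with OP3.
OP4 starts before OP5 ends → OP5 and OP4 overlap.
OP1 starts exactly when OP5 ends (back-to-back, no overlap) — done with OP5.
OP1 starts before OP4 ends → OP4 and OP1 overlap.
OP6 starts after OP4 ends.
OP6 starts after OP1 ends.

OP1 & OP4, OP2 & OP3, OP4 & OP5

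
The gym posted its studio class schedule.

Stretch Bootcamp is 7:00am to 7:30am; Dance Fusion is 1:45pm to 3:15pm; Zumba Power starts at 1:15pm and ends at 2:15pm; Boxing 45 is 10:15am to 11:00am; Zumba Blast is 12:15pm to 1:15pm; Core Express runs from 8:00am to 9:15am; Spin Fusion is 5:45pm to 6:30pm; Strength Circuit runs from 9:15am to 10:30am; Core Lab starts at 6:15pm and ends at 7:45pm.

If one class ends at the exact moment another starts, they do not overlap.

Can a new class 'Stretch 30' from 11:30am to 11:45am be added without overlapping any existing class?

Yes — the slot is free

Stretch Bootcamp: ends 7:30am at or before Stretch 30 starts 11:30am → clear.
Core Express: ends 9:15am at or before Stretch 30 starts 11:30am → clear.
Strength Circuit: ends 10:30am at or before Stretch 30 starts 11:30am → clear.
Boxing 45: ends 11:00am at or before Stretch 30 starts 11:30am → clear.
Zumba Blast: starts 12:15pm at or after Stretch 30 ends 11:45am → clear.
Zumba Power: starts 1:15pm at or after Stretch 30 ends 11:45am → clear.
Dance Fusion: starts 1:45pm at or after Stretch 30 ends 11:45am → clear.
Spin Fusion: starts 5:45pm at or after Stretch 30 ends 11:45am → clear.
Core Lab: starts 6:15pm at or after Stretch 30 ends 11:45am → clear.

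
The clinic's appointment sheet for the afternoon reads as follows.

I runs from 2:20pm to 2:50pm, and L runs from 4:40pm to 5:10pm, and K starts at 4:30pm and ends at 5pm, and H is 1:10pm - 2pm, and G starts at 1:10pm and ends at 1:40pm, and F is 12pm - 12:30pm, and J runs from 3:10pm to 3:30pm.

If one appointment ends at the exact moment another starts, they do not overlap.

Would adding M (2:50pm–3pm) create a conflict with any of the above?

No — it doesn't clash with anything

F: ends 12:30pm at or before M starts 2:50pm → clear.
G: ends 1:40pm at or before M starts 2:50pm → clear.
H: ends 2pm at or before M starts 2:50pm → clear.
I: ends 2:50pm at or before M starts 2:50pm → clear.
J: starts 3:10pm at or after M ends 3pm → clear.
K: starts 4:30pm at or after M ends 3pm → clear.
L: starts 4:40pm at or after M ends 3pm → clear.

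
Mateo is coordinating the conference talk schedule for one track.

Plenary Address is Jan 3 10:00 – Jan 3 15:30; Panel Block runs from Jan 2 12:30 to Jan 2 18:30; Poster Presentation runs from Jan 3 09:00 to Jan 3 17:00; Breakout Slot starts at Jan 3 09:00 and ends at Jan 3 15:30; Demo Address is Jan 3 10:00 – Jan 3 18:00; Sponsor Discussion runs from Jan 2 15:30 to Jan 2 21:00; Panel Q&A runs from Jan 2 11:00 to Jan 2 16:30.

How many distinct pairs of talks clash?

Two intervals overlap when each starts before the other ends.
Sorted by start: Panel Q&A, Panel Block, Sponsor Discussion, Breakout Slot, Poster Presentation, Plenary Address, Demo Address.
Panel Block starts before Panel Q&A ends → Panel Q&A and Panel Block overlap.
Sponsor Discussion starts before Panel Q&A ends → Panel Q&A and Sponsor Discussion overlap.
Breakout Slot starts after Panel Q&A ends, so nothing later overlaps Panel Q&A either.
Sponsor Discussion starts before Panel Block ends → Panel Block and Sponsor Discussion overlap.
Breakout Slot starts after Panel Block ends, so nothing later overlaps Panel Block either.
Breakout Slot starts after Sponsor Discussion ends, so nothing later overlaps Sponsor Discussion either.
Poster Presentation starts before Breakout Slot ends → Breakout Slot and Poster Presentation overlap.
Plenary Address starts before Breakout Slot ends → Breakout Slot and Plenary Address overlap.
Demo Address starts before Breakout Slot ends → Breakout Slot and Demo Address overlap.
Plenary Address starts before Poster Presentation ends → Poster Presentation and Plenary Address overlap.
Demo Address starts before Poster Presentation ends → Poster Presentation and Demo Address overlap.
Demo Address starts before Plenary Address ends → Plenary Address and Demo Address overlap.
Overlapping pairs: Breakout Slot & Demo Address, Breakout Slot & Plenary Address, Breakout Slot & Poster Presentation, Demo Address & Plenary Address, Demo Address & Poster Presentation, Panel Block & Panel Q&A, Panel Block & Sponsor Discussion, Panel Q&A & Sponsor Discussion, Plenary Address & Poster Presentation — 9 in total.

9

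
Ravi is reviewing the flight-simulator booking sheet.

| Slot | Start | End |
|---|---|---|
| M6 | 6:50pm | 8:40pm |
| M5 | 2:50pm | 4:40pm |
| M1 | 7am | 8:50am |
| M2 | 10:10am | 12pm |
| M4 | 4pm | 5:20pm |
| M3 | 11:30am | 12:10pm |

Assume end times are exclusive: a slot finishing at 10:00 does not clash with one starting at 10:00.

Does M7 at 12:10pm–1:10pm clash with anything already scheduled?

No — it doesn't clash with anything

M1: ends 8:50am at or before M7 starts 12:10pm → clear.
M2: ends 12pm at or before M7 starts 12:10pm → clear.
M3: ends 12:10pm at or before M7 starts 12:10pm → clear.
M5: starts 2:50pm at or after M7 ends 1:10pm → clear.
M4: starts 4pm at or after M7 ends 1:10pm → clear.
M6: starts 6:50pm at or after M7 ends 1:10pm → clear.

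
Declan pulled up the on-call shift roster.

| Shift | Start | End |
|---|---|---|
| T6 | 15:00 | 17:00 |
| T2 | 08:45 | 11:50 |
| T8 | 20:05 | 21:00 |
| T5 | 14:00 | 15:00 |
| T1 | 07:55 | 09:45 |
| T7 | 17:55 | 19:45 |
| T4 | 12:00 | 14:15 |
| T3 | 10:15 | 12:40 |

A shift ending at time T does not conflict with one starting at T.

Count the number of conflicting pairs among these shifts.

Check each pair: they overlap iff neither finishes before the other starts.
Sorted by start: T1, T2, T3, T4, T5, T6, T7, T8.
T2 starts before T1 ends → T1 and T2 overlap.
T3 starts after T1 ends, so nothing later overlaps T1 either.
T3 starts before T2 ends → T2 and T3 overlap.
T4 starts after T2 ends, so nothing later overlaps T2 either.
T4 starts before T3 ends → T3 and T4 overlap.
T5 starts after T3 ends, so nothing later overlaps T3 either.
T5 starts before T4 ends → T4 and T5 overlap.
T6 starts after T4 ends, so nothing later overlaps T4 either.
T6 starts exactly when T5 ends (back-to-back, no overlap), so nothing later overlaps T5 either.
T7 starts after T6 ends, so nothing later overlaps T6 either.
T8 starts after T7 ends.
Overlapping pairs: T1 & T2, T2 & T3, T3 & T4, T4 & T5 — 4 in total.

4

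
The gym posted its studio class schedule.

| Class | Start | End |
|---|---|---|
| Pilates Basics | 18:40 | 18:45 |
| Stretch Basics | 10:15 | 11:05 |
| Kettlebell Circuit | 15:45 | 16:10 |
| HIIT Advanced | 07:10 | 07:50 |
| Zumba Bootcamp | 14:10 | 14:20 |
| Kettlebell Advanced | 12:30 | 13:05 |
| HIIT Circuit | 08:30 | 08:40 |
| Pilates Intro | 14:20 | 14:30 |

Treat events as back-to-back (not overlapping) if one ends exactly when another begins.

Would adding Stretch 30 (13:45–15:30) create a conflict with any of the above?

HIIT Advanced: ends 07:50 at or before Stretch 30 starts 13:45 → clear.
HIIT Circuit: ends 08:40 at or before Stretch 30 starts 13:45 → clear.
Stretch Basics: ends 11:05 at or before Stretch 30 starts 13:45 → clear.
Kettlebell Advanced: ends 13:05 at or before Stretch 30 starts 13:45 → clear.
Zumba Bootcamp: starts 14:10 before Stretch 30 ends 15:30, and ends 14:20 after Stretch 30 starts 13:45 → overlap.
Pilates Intro: starts 14:20 before Stretch 30 ends 15:30, and ends 14:30 after Stretch 30 starts 13:45 → overlap.
Kettlebell Circuit: starts 15:45 at or after Stretch 30 ends 15:30 → clear.
Pilates Basics: starts 18:40 at or after Stretch 30 ends 15:30 → clear.
Stretch 30 overlaps Zumba Bootcamp, Pilates Intro.

Yes — it overlaps Pilates Intro, Zumba Bootcamp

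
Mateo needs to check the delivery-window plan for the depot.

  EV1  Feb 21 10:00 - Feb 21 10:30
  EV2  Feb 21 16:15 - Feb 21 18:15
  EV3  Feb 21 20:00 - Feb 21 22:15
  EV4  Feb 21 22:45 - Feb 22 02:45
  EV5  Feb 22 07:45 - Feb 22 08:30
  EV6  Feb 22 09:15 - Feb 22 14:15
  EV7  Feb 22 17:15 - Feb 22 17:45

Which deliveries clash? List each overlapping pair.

none

Check each pair: they overlap iff neither finishes before the other starts.
Sorted by start: EV1, EV2, EV3, EV4, EV5, EV6, EV7.
EV2 starts after EV1 ends, so nothing later overlaps EV1 either.
EV3 starts after EV2 ends, so nothing later overlaps EV2 either.
EV4 starts after EV3 ends, so nothing later overlaps EV3 either.
EV5 starts after EV4 ends, so nothing later overlaps EV4 either.
EV6 starts after EV5 ends, so nothing later overlaps EV5 either.
EV7 starts after EV6 ends.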